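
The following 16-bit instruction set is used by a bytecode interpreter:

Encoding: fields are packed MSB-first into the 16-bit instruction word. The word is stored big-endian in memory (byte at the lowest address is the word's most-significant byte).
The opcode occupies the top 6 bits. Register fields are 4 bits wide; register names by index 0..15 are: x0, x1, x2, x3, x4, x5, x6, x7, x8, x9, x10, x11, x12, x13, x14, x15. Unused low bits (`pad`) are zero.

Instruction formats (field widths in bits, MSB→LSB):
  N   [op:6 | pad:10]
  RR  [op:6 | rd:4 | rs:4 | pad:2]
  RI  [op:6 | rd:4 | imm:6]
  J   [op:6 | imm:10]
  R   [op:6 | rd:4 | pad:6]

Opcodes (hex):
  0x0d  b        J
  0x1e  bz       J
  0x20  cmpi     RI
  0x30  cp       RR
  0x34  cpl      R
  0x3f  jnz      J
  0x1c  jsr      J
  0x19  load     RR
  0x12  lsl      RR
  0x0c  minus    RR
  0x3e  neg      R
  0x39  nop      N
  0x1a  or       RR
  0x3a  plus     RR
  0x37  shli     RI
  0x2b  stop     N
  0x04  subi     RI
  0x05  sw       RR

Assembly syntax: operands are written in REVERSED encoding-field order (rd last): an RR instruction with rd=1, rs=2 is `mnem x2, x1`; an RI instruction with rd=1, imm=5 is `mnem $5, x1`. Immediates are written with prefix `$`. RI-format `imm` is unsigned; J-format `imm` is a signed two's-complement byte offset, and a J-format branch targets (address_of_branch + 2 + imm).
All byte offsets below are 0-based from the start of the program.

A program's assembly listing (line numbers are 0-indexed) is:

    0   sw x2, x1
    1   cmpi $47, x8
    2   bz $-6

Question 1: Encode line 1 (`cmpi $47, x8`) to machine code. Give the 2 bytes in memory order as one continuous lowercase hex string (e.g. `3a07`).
line 1 (cmpi): pack op=0x20:6|rd=8:4|imm=47:6 = 0x822f; big→ 82 2f

822f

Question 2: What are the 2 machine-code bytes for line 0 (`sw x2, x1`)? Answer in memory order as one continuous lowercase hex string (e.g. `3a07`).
line 0 (sw): pack op=0x5:6|rd=1:4|rs=2:4|pad=0:2 = 0x1448; big→ 14 48

1448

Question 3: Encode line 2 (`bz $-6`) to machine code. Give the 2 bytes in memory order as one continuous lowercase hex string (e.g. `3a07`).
7bfa

line 2 (bz): pack op=0x1e:6|imm=-6:10 = 0x7bfa; big→ 7b fa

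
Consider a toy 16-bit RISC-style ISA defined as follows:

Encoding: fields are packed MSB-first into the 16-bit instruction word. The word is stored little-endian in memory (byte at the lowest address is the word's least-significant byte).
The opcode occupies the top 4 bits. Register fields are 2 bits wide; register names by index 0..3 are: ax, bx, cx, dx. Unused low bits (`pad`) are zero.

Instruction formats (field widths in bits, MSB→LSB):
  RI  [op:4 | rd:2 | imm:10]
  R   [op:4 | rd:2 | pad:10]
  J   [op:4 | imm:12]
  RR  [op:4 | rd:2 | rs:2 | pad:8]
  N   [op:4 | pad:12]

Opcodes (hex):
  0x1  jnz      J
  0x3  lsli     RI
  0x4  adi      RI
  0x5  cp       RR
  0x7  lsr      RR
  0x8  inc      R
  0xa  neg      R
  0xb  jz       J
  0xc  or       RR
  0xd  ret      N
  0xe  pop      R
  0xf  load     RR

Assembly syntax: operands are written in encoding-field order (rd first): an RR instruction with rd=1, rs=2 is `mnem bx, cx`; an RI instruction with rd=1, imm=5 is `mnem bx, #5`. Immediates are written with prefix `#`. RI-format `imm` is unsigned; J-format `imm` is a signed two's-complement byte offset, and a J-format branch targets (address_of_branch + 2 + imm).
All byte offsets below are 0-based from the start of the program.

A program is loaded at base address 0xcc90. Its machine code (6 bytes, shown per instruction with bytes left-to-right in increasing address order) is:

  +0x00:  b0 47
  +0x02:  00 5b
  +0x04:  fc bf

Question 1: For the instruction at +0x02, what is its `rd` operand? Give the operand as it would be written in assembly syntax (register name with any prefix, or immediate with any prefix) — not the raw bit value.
@+02  little-endian(00 5b) = 0x5b00
  top 4b → 0x5 → cp [RR]
  rd@[11:10]=0x2 ⇒ cx
  rs@[9:8]=0x3 ⇒ dx

cx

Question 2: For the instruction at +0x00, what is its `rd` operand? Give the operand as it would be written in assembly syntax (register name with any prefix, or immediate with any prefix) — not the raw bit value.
bx

[00] b0 47 → 0x47b0
  opcode bits[15:12]=0x4: adi/RI
  rd: (w>>10)&0x3=0x1 → bx
  imm: (w>>0)&0x3ff=0x3b0 → #944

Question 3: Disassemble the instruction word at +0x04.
jz #-4

@+04  little-endian(fc bf) = 0xbffc
  top 4b → 0xb → jz [J]
  [11:0] imm=4092 (s12→-4) = #-4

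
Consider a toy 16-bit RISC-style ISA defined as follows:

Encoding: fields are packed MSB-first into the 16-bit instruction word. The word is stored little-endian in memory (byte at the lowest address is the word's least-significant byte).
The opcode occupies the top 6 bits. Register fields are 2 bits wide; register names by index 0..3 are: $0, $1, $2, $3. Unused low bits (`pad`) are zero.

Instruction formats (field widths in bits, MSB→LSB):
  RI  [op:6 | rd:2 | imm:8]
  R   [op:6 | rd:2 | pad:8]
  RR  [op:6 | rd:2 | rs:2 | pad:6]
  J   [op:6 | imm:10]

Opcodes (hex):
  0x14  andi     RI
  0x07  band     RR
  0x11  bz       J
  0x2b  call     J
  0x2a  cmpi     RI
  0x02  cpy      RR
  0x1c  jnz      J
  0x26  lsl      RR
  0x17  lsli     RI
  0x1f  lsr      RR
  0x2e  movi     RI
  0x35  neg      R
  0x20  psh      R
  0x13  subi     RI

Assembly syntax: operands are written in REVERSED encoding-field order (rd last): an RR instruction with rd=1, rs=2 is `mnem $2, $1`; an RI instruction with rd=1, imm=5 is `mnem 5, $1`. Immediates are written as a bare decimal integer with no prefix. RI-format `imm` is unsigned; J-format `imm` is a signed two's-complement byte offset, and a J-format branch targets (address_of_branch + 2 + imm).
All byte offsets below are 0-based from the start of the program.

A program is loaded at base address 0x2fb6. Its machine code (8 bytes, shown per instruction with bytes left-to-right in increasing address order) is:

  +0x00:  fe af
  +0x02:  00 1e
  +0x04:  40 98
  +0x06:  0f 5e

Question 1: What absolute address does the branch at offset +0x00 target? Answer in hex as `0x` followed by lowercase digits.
0x2fb6

[00] fe af → 0xaffe
  top 6b → 0x2b → call [J]
  imm@[9:0]=0x3fe (s10→-2) ⇒ -2
  target = base 0x2fb6 + off 0x00 + 2 + imm -2 = 0x2fb6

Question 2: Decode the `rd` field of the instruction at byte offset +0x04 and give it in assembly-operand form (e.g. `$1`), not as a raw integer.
$0

@+04  little-endian(40 98) = 0x9840
  op=0x9840>>10=0x26 ⇒ lsl (RR)
  rd@[9:8]=0x0 ⇒ $0
  rs@[7:6]=0x1 ⇒ $1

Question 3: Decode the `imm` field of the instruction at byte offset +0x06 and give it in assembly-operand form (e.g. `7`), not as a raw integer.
+0x06: 0f 5e ⇒ word 0x5e0f (little)
  op=0x5e0f>>10=0x17 ⇒ lsli (RI)
  rd@[9:8]=0x2 ⇒ $2
  imm@[7:0]=0xf ⇒ 15

15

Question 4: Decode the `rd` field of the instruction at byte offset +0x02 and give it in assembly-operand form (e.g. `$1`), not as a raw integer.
@+02  little-endian(00 1e) = 0x1e00
  top 6b → 0x7 → band [RR]
  rd: (w>>8)&0x3=0x2 → $2
  rs: (w>>6)&0x3=0x0 → $0

$2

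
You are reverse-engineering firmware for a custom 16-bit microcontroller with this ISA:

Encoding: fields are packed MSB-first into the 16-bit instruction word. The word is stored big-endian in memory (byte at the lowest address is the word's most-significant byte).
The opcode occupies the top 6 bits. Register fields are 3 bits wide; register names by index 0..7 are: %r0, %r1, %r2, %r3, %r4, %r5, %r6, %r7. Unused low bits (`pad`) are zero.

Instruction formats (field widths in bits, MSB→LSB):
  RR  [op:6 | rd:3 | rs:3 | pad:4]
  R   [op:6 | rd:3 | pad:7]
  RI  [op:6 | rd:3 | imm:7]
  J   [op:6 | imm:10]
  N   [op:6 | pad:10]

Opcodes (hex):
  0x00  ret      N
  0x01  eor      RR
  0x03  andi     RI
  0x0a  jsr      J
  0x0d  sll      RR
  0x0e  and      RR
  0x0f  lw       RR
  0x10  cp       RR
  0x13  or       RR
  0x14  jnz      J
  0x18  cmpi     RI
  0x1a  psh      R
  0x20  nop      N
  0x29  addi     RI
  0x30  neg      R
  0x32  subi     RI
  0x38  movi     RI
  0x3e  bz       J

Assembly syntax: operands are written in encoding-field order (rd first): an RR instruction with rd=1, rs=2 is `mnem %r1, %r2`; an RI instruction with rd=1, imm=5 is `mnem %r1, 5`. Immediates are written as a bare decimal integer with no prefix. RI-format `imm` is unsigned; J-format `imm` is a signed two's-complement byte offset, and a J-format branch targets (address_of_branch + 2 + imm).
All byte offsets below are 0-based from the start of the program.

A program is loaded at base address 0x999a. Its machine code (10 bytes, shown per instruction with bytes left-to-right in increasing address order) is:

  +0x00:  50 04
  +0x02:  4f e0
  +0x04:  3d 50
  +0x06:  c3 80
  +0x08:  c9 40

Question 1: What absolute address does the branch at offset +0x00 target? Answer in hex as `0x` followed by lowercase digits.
0x99a0

+0x00: 50 04 ⇒ word 0x5004 (big)
  opcode bits[15:10]=0x14: jnz/J
  imm@[9:0]=0x4 ⇒ 4
  target = base 0x999a + off 0x00 + 2 + imm 4 = 0x99a0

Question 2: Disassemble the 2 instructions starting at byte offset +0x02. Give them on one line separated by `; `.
or %r7, %r6; lw %r2, %r5

off 0x02: read 4f e0 as big → 0x4fe0
  opcode bits[15:10]=0x13: or/RR
  rd: (w>>7)&0x7=0x7 → %r7
  rs: (w>>4)&0x7=0x6 → %r6
off 0x04: read 3d 50 as big → 0x3d50
  opcode bits[15:10]=0xf: lw/RR
  rd: (w>>7)&0x7=0x2 → %r2
  rs: (w>>4)&0x7=0x5 → %r5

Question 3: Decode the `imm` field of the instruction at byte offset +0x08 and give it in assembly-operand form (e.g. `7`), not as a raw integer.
64

@+08  big-endian(c9 40) = 0xc940
  top 6b → 0x32 → subi [RI]
  rd: (w>>7)&0x7=0x2 → %r2
  imm: (w>>0)&0x7f=0x40 → 64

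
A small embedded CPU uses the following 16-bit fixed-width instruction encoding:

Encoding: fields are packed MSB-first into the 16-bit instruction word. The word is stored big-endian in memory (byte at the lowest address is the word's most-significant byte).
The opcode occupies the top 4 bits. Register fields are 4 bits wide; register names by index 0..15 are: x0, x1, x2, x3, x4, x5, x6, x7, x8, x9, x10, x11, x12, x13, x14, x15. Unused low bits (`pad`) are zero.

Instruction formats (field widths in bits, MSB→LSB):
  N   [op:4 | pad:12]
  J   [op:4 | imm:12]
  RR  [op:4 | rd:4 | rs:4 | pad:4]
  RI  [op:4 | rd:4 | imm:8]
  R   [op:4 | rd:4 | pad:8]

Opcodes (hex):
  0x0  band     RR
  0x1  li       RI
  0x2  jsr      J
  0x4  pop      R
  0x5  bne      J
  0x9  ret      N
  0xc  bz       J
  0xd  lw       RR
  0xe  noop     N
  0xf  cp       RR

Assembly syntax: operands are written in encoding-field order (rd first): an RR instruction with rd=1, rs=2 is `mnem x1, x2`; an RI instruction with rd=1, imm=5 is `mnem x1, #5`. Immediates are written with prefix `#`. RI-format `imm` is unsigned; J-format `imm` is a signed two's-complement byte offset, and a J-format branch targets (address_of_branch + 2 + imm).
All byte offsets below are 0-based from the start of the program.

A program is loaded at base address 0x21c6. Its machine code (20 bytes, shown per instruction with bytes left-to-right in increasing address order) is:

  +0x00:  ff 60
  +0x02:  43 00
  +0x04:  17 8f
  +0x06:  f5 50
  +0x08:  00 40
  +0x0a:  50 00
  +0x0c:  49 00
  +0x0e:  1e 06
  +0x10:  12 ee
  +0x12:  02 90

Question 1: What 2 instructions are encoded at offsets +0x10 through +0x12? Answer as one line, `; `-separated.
+0x10: 12 ee ⇒ word 0x12ee (big)
  opcode bits[15:12]=0x1: li/RI
  rd: (w>>8)&0xf=0x2 → x2
  imm: (w>>0)&0xff=0xee → #238
+0x12: 02 90 ⇒ word 0x0290 (big)
  opcode bits[15:12]=0x0: band/RR
  rd: (w>>8)&0xf=0x2 → x2
  rs: (w>>4)&0xf=0x9 → x9

li x2, #238; band x2, x9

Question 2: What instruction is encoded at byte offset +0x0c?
pop x9

off 0x0c: read 49 00 as big → 0x4900
  opcode bits[15:12]=0x4: pop/R
  rd@[11:8]=0x9 ⇒ x9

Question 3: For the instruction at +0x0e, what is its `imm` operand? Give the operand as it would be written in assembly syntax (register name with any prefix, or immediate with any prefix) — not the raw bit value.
#6

+0x0e: 1e 06 ⇒ word 0x1e06 (big)
  top 4b → 0x1 → li [RI]
  [11:8] rd=14 = x14
  [7:0] imm=6 = #6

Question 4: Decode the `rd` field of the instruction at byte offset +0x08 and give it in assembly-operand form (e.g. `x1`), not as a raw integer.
[08] 00 40 → 0x0040
  opcode bits[15:12]=0x0: band/RR
  [11:8] rd=0 = x0
  [7:4] rs=4 = x4

x0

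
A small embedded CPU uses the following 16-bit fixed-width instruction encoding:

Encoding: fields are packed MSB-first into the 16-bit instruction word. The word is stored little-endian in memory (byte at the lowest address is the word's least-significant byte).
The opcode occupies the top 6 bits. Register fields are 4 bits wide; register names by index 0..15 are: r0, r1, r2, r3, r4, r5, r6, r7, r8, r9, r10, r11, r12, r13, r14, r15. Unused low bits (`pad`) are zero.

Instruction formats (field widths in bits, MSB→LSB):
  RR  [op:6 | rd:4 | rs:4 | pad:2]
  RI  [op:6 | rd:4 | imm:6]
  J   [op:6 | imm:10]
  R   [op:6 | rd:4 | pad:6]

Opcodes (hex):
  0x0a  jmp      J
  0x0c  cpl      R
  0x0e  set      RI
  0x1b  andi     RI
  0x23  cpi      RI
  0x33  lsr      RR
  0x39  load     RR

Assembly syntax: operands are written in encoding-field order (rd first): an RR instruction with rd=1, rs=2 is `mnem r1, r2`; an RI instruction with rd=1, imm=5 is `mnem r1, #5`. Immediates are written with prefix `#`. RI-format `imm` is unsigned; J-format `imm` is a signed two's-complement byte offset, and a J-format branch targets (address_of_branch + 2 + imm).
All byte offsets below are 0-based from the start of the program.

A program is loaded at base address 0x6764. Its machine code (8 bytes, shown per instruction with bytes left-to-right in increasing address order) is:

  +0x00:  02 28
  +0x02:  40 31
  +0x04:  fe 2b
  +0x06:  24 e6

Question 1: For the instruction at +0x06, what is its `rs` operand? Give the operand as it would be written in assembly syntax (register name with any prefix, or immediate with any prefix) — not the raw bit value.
r9

+0x06: 24 e6 ⇒ word 0xe624 (little)
  opcode bits[15:10]=0x39: load/RR
  [9:6] rd=8 = r8
  [5:2] rs=9 = r9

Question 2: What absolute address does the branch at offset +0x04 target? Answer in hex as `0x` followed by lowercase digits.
+0x04: fe 2b ⇒ word 0x2bfe (little)
  opcode bits[15:10]=0xa: jmp/J
  imm@[9:0]=0x3fe (s10→-2) ⇒ #-2
  target = base 0x6764 + off 0x04 + 2 + imm -2 = 0x6768

0x6768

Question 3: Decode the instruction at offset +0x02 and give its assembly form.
cpl r5

[02] 40 31 → 0x3140
  top 6b → 0xc → cpl [R]
  rd: (w>>6)&0xf=0x5 → r5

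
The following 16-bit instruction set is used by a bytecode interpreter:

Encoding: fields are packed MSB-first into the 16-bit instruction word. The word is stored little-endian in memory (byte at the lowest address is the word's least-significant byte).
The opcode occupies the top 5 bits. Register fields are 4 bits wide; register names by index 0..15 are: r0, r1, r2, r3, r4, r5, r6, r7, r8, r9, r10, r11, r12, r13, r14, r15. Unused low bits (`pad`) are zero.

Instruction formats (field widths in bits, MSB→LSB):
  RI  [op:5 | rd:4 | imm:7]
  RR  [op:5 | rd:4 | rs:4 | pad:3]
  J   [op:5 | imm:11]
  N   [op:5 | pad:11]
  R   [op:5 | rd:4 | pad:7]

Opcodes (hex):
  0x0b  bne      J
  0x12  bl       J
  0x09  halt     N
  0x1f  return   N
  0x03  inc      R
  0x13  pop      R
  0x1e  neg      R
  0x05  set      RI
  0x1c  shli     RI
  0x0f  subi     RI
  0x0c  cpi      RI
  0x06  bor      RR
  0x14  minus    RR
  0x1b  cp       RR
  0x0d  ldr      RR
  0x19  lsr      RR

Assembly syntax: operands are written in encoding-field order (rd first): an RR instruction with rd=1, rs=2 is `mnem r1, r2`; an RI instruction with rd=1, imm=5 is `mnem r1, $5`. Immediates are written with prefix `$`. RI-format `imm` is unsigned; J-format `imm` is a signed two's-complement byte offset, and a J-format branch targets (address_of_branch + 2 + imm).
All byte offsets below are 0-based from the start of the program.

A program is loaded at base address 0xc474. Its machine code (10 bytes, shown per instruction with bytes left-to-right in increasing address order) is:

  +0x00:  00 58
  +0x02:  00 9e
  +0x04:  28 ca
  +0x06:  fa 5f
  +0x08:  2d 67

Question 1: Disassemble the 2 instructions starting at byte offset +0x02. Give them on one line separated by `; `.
pop r12; lsr r4, r5

+0x02: 00 9e ⇒ word 0x9e00 (little)
  opcode bits[15:11]=0x13: pop/R
  rd@[10:7]=0xc ⇒ r12
+0x04: 28 ca ⇒ word 0xca28 (little)
  opcode bits[15:11]=0x19: lsr/RR
  rd@[10:7]=0x4 ⇒ r4
  rs@[6:3]=0x5 ⇒ r5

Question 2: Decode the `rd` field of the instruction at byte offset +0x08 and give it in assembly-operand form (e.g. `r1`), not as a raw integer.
off 0x08: read 2d 67 as little → 0x672d
  op=0x672d>>11=0xc ⇒ cpi (RI)
  rd: (w>>7)&0xf=0xe → r14
  imm: (w>>0)&0x7f=0x2d → $45

r14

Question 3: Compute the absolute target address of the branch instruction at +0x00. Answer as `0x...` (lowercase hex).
@+00  little-endian(00 58) = 0x5800
  top 5b → 0xb → bne [J]
  [10:0] imm=0 = $0
  target = base 0xc474 + off 0x00 + 2 + imm 0 = 0xc476

0xc476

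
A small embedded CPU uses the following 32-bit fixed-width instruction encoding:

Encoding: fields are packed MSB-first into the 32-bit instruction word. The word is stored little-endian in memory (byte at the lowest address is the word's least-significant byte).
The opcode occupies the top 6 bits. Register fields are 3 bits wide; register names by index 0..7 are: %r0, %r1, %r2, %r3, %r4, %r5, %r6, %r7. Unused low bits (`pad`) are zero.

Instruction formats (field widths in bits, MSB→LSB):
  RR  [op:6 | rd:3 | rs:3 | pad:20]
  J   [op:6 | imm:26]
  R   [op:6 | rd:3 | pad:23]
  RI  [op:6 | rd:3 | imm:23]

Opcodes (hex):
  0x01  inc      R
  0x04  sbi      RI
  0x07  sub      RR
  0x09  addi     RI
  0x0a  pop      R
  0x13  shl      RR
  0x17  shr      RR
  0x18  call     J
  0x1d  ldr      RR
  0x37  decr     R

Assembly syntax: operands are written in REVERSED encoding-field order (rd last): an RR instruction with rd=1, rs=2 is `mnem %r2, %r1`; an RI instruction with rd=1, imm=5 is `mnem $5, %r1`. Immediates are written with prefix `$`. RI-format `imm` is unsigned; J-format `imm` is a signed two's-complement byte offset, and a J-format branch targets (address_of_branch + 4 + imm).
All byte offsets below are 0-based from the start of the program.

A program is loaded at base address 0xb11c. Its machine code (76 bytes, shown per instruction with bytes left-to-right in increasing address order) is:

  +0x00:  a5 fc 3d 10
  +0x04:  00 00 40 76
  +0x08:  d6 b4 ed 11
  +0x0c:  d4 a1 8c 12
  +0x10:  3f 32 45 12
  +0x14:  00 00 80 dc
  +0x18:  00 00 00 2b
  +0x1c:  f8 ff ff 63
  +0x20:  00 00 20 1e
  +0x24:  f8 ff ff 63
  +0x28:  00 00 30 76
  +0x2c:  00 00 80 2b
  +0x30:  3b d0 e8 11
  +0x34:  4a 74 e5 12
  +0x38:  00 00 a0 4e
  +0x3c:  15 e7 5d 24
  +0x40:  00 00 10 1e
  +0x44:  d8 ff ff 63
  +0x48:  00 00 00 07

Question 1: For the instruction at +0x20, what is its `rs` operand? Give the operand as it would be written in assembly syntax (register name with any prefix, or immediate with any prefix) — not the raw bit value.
%r2

[20] 00 00 20 1e → 0x1e200000
  op=0x1e200000>>26=0x7 ⇒ sub (RR)
  [25:23] rd=4 = %r4
  [22:20] rs=2 = %r2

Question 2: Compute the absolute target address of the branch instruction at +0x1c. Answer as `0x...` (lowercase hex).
0xb134

off 0x1c: read f8 ff ff 63 as little → 0x63fffff8
  top 6b → 0x18 → call [J]
  imm@[25:0]=0x3fffff8 (s26→-8) ⇒ $-8
  target = base 0xb11c + off 0x1c + 4 + imm -8 = 0xb134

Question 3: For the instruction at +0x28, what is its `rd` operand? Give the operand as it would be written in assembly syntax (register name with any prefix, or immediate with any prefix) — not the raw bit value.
%r4

off 0x28: read 00 00 30 76 as little → 0x76300000
  opcode bits[31:26]=0x1d: ldr/RR
  rd: (w>>23)&0x7=0x4 → %r4
  rs: (w>>20)&0x7=0x3 → %r3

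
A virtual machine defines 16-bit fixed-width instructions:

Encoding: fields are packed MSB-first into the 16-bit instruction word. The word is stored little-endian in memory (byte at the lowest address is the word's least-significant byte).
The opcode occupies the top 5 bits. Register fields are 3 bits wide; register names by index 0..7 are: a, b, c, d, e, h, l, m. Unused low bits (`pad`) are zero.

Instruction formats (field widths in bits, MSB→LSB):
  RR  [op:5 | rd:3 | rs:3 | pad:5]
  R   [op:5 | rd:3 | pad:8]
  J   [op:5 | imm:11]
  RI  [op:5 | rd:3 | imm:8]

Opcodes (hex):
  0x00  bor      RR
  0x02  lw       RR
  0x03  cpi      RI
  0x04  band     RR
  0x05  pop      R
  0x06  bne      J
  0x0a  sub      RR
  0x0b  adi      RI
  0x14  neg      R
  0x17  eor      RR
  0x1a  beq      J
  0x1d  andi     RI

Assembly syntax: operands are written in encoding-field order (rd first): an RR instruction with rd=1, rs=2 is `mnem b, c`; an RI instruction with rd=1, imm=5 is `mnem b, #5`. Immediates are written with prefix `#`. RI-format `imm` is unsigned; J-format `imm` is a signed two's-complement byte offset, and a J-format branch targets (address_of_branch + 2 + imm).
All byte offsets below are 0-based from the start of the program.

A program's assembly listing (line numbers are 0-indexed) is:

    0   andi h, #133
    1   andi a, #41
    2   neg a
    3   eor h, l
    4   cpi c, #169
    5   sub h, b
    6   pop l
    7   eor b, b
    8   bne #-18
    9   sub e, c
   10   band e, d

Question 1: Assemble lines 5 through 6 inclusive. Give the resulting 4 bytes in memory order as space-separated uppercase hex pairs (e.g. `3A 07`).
20 55 00 2E

line 5 (sub): pack op=0xa:5|rd=5:3|rs=1:3|pad=0:5 = 0x5520; little→ 20 55
line 6 (pop): pack op=0x5:5|rd=6:3|pad=0:8 = 0x2e00; little→ 00 2e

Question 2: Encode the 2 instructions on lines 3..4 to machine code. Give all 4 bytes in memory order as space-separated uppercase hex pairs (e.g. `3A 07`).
3. eor fields op=0x17:5|rd=5:3|rs=6:3|pad=0:5 → word bdc0h → c0 bd
4. cpi fields op=0x3:5|rd=2:3|imm=169:8 → word 1aa9h → a9 1a

C0 BD A9 1A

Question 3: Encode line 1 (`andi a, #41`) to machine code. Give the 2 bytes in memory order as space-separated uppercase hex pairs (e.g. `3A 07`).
L1: andi op=0x1d:5|rd=0:3|imm=41:8 ⇒ 0xe829 ⇒ little 29 e8

29 E8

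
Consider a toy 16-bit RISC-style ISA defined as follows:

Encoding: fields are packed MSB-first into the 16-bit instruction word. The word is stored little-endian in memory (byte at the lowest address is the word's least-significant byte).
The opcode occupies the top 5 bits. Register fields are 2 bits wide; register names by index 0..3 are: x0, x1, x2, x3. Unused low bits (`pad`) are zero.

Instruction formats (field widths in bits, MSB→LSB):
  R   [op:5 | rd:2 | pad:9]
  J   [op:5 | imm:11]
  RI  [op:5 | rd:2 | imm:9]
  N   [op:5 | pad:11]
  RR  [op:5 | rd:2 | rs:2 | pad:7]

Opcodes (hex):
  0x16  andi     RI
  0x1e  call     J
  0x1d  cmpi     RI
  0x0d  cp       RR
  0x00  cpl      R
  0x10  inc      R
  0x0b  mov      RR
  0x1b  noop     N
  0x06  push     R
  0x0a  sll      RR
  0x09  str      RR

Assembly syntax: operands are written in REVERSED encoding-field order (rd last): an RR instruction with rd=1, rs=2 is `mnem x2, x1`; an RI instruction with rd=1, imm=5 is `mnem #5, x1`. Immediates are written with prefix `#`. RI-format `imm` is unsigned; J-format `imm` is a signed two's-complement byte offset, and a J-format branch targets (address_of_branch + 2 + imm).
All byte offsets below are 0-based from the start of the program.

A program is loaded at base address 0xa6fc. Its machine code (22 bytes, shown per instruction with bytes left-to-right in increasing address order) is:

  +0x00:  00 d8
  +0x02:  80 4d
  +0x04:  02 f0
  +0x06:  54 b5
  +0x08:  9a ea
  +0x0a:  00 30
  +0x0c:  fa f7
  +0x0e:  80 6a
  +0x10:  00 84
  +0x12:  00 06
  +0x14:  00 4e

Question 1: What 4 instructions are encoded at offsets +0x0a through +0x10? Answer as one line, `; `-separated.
@+0a  little-endian(00 30) = 0x3000
  opcode bits[15:11]=0x6: push/R
  rd: (w>>9)&0x3=0x0 → x0
@+0c  little-endian(fa f7) = 0xf7fa
  opcode bits[15:11]=0x1e: call/J
  imm: (w>>0)&0x7ff=0x7fa (s11→-6) → #-6
@+0e  little-endian(80 6a) = 0x6a80
  opcode bits[15:11]=0xd: cp/RR
  rd: (w>>9)&0x3=0x1 → x1
  rs: (w>>7)&0x3=0x1 → x1
@+10  little-endian(00 84) = 0x8400
  opcode bits[15:11]=0x10: inc/R
  rd: (w>>9)&0x3=0x2 → x2

push x0; call #-6; cp x1, x1; inc x2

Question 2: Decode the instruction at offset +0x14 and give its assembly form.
off 0x14: read 00 4e as little → 0x4e00
  opcode bits[15:11]=0x9: str/RR
  rd: (w>>9)&0x3=0x3 → x3
  rs: (w>>7)&0x3=0x0 → x0

str x0, x3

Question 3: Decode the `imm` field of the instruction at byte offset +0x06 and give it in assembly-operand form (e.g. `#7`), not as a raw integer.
@+06  little-endian(54 b5) = 0xb554
  top 5b → 0x16 → andi [RI]
  rd: (w>>9)&0x3=0x2 → x2
  imm: (w>>0)&0x1ff=0x154 → #340

#340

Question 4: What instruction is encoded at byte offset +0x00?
[00] 00 d8 → 0xd800
  top 5b → 0x1b → noop [N]

noop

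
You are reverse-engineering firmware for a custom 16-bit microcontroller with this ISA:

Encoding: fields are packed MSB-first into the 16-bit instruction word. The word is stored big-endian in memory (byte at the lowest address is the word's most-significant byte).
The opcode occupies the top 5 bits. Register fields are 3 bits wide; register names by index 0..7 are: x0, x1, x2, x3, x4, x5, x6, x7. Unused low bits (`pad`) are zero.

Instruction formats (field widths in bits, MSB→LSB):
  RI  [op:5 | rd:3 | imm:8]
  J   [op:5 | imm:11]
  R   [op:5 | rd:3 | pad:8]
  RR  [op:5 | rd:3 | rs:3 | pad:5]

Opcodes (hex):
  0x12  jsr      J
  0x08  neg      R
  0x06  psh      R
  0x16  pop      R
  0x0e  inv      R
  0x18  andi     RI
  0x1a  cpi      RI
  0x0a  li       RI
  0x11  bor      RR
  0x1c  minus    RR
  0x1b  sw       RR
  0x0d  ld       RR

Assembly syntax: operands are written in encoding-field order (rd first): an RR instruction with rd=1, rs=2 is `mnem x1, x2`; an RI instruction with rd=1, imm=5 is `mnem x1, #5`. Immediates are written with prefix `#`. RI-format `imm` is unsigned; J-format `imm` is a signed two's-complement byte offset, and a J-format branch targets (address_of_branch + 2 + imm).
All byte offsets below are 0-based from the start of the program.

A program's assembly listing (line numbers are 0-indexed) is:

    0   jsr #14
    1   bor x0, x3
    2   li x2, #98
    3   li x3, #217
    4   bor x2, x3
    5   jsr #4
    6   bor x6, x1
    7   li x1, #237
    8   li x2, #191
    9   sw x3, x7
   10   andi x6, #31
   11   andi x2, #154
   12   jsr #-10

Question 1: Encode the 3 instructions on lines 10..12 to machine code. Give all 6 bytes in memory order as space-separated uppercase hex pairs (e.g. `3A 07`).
C6 1F C2 9A 97 F6

10. andi fields op=0x18:5|rd=6:3|imm=31:8 → word c61fh → c6 1f
11. andi fields op=0x18:5|rd=2:3|imm=154:8 → word c29ah → c2 9a
12. jsr fields op=0x12:5|imm=-10:11 → word 97f6h → 97 f6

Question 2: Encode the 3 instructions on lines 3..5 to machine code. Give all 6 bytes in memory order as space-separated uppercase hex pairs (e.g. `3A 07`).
L3: li op=0xa:5|rd=3:3|imm=217:8 ⇒ 0x53d9 ⇒ big 53 d9
L4: bor op=0x11:5|rd=2:3|rs=3:3|pad=0:5 ⇒ 0x8a60 ⇒ big 8a 60
L5: jsr op=0x12:5|imm=4:11 ⇒ 0x9004 ⇒ big 90 04

53 D9 8A 60 90 04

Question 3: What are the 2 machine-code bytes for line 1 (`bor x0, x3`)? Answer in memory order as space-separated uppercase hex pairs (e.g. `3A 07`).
88 60

L1: bor op=0x11:5|rd=0:3|rs=3:3|pad=0:5 ⇒ 0x8860 ⇒ big 88 60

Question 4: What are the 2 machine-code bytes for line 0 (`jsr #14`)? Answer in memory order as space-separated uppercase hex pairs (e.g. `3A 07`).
line 0 (jsr): pack op=0x12:5|imm=14:11 = 0x900e; big→ 90 0e

90 0E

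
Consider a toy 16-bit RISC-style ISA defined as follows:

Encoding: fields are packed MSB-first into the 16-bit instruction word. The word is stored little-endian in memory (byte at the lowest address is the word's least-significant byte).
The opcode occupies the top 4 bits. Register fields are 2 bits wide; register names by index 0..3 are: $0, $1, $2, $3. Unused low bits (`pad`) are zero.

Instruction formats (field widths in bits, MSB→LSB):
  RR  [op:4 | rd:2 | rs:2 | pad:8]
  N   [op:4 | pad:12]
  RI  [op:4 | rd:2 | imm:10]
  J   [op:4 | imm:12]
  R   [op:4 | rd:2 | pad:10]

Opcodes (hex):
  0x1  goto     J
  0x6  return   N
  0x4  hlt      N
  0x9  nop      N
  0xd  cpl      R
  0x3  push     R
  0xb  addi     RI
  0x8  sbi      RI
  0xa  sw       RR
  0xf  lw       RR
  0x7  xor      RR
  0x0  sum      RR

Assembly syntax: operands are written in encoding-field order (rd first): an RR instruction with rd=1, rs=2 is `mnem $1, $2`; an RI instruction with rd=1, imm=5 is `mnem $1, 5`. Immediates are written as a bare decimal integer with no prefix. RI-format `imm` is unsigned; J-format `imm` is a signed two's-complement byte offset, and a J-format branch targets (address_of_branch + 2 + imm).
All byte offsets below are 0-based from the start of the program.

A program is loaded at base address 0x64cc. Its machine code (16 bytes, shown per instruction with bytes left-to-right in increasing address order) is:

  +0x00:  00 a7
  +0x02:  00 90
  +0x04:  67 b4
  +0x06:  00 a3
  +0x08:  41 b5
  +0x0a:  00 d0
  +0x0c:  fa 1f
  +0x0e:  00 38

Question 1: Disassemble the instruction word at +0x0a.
[0a] 00 d0 → 0xd000
  top 4b → 0xd → cpl [R]
  [11:10] rd=0 = $0

cpl $0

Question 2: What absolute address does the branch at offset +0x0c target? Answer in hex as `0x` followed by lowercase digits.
@+0c  little-endian(fa 1f) = 0x1ffa
  opcode bits[15:12]=0x1: goto/J
  imm@[11:0]=0xffa (s12→-6) ⇒ -6
  target = base 0x64cc + off 0x0c + 2 + imm -6 = 0x64d4

0x64d4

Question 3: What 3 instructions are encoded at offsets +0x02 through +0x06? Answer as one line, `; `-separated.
+0x02: 00 90 ⇒ word 0x9000 (little)
  top 4b → 0x9 → nop [N]
+0x04: 67 b4 ⇒ word 0xb467 (little)
  top 4b → 0xb → addi [RI]
  rd@[11:10]=0x1 ⇒ $1
  imm@[9:0]=0x67 ⇒ 103
+0x06: 00 a3 ⇒ word 0xa300 (little)
  top 4b → 0xa → sw [RR]
  rd@[11:10]=0x0 ⇒ $0
  rs@[9:8]=0x3 ⇒ $3

nop; addi $1, 103; sw $0, $3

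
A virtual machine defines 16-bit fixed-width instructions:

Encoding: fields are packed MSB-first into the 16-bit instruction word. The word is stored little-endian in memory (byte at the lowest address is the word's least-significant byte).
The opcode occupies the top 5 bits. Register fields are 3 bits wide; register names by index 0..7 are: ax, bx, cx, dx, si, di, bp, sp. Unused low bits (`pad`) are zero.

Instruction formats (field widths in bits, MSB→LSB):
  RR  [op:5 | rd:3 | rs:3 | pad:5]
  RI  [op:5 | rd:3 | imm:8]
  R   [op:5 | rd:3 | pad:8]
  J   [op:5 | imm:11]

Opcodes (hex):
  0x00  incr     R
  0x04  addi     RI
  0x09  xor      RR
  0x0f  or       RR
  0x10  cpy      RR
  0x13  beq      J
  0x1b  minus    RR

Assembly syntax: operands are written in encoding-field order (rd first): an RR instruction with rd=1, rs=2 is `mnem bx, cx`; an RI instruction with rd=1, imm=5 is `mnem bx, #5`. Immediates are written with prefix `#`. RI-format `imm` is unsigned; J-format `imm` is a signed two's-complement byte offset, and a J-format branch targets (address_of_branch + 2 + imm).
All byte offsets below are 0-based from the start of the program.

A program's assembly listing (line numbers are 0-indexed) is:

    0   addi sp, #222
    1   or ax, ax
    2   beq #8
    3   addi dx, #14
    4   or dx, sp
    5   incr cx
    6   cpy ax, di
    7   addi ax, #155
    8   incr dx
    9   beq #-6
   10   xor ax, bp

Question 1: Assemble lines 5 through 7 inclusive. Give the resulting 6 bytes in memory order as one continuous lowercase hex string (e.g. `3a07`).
0002a0809b20

5. incr fields op=0x0:5|rd=2:3|pad=0:8 → word 0200h → 00 02
6. cpy fields op=0x10:5|rd=0:3|rs=5:3|pad=0:5 → word 80a0h → a0 80
7. addi fields op=0x4:5|rd=0:3|imm=155:8 → word 209bh → 9b 20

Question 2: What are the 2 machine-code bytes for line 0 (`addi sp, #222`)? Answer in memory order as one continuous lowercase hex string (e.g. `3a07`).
de27

line 0 (addi): pack op=0x4:5|rd=7:3|imm=222:8 = 0x27de; little→ de 27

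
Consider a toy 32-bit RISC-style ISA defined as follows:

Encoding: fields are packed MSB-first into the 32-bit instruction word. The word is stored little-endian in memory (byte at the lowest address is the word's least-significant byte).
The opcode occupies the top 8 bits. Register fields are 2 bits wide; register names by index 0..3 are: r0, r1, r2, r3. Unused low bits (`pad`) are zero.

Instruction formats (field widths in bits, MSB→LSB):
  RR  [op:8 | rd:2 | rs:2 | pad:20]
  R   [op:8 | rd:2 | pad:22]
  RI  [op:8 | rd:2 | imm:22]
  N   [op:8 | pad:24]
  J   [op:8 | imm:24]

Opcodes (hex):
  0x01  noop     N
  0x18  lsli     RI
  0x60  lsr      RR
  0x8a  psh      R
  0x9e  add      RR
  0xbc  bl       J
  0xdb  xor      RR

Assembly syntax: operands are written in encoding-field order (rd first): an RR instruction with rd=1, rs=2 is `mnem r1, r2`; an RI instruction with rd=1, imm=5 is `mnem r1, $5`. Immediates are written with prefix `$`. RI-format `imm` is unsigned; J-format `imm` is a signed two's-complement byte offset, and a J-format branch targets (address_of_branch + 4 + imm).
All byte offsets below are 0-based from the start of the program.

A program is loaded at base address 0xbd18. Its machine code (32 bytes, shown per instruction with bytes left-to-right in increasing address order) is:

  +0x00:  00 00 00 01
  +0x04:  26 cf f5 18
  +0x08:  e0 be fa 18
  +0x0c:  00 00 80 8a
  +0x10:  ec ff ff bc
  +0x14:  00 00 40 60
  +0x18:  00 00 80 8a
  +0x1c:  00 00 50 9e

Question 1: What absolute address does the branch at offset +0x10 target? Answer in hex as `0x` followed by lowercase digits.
0xbd18

@+10  little-endian(ec ff ff bc) = 0xbcffffec
  op=0xbcffffec>>24=0xbc ⇒ bl (J)
  imm: (w>>0)&0xffffff=0xffffec (s24→-20) → $-20
  target = base 0xbd18 + off 0x10 + 4 + imm -20 = 0xbd18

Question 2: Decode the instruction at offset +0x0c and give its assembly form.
psh r2

[0c] 00 00 80 8a → 0x8a800000
  opcode bits[31:24]=0x8a: psh/R
  rd: (w>>22)&0x3=0x2 → r2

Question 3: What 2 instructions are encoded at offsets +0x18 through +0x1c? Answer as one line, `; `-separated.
psh r2; add r1, r1

+0x18: 00 00 80 8a ⇒ word 0x8a800000 (little)
  top 8b → 0x8a → psh [R]
  [23:22] rd=2 = r2
+0x1c: 00 00 50 9e ⇒ word 0x9e500000 (little)
  top 8b → 0x9e → add [RR]
  [23:22] rd=1 = r1
  [21:20] rs=1 = r1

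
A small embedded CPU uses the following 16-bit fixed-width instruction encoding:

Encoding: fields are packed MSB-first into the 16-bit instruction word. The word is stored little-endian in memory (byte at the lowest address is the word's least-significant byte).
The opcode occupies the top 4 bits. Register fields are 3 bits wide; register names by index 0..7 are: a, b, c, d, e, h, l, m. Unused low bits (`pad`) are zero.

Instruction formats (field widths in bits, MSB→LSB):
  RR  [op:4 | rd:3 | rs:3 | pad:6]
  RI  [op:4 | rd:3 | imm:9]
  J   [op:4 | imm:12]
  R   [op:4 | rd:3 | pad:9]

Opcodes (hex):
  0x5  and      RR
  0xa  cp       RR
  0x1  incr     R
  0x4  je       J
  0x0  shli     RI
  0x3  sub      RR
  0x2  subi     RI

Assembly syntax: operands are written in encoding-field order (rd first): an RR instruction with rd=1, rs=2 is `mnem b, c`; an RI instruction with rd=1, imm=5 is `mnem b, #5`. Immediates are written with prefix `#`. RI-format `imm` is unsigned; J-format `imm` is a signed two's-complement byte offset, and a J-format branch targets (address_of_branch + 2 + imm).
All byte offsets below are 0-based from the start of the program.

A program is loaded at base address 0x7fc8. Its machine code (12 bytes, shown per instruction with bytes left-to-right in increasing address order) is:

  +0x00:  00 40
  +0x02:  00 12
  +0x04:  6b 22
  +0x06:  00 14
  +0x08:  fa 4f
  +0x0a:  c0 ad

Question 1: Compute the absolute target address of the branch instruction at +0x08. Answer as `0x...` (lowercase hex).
0x7fcc

off 0x08: read fa 4f as little → 0x4ffa
  top 4b → 0x4 → je [J]
  imm@[11:0]=0xffa (s12→-6) ⇒ #-6
  target = base 0x7fc8 + off 0x08 + 2 + imm -6 = 0x7fcc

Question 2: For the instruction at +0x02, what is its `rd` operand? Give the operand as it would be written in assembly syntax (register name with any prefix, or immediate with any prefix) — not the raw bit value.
b

@+02  little-endian(00 12) = 0x1200
  top 4b → 0x1 → incr [R]
  [11:9] rd=1 = b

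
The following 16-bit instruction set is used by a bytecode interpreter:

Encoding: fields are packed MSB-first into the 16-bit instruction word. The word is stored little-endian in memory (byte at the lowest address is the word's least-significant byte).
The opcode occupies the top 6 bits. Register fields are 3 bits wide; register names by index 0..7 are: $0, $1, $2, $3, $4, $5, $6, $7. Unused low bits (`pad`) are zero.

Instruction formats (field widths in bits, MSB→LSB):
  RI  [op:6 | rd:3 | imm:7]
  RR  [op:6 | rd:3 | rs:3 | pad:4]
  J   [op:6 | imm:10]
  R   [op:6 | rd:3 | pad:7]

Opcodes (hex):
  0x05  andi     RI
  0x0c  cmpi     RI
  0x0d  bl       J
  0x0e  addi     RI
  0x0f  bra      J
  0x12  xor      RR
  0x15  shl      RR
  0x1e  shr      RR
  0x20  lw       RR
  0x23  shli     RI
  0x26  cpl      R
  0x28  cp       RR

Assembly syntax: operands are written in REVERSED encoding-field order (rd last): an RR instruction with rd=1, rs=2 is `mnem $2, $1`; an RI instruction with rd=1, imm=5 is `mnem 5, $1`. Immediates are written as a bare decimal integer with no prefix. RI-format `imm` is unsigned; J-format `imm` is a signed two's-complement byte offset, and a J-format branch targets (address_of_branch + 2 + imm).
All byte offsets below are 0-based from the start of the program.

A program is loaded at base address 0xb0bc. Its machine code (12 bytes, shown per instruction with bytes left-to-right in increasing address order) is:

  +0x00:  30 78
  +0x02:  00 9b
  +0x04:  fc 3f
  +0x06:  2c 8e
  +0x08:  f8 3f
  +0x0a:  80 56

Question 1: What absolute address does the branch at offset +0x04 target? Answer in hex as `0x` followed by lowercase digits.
0xb0be

@+04  little-endian(fc 3f) = 0x3ffc
  opcode bits[15:10]=0xf: bra/J
  imm: (w>>0)&0x3ff=0x3fc (s10→-4) → -4
  target = base 0xb0bc + off 0x04 + 2 + imm -4 = 0xb0be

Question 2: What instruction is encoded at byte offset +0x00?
shr $3, $0

+0x00: 30 78 ⇒ word 0x7830 (little)
  opcode bits[15:10]=0x1e: shr/RR
  rd: (w>>7)&0x7=0x0 → $0
  rs: (w>>4)&0x7=0x3 → $3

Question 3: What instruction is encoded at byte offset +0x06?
+0x06: 2c 8e ⇒ word 0x8e2c (little)
  opcode bits[15:10]=0x23: shli/RI
  rd: (w>>7)&0x7=0x4 → $4
  imm: (w>>0)&0x7f=0x2c → 44

shli 44, $4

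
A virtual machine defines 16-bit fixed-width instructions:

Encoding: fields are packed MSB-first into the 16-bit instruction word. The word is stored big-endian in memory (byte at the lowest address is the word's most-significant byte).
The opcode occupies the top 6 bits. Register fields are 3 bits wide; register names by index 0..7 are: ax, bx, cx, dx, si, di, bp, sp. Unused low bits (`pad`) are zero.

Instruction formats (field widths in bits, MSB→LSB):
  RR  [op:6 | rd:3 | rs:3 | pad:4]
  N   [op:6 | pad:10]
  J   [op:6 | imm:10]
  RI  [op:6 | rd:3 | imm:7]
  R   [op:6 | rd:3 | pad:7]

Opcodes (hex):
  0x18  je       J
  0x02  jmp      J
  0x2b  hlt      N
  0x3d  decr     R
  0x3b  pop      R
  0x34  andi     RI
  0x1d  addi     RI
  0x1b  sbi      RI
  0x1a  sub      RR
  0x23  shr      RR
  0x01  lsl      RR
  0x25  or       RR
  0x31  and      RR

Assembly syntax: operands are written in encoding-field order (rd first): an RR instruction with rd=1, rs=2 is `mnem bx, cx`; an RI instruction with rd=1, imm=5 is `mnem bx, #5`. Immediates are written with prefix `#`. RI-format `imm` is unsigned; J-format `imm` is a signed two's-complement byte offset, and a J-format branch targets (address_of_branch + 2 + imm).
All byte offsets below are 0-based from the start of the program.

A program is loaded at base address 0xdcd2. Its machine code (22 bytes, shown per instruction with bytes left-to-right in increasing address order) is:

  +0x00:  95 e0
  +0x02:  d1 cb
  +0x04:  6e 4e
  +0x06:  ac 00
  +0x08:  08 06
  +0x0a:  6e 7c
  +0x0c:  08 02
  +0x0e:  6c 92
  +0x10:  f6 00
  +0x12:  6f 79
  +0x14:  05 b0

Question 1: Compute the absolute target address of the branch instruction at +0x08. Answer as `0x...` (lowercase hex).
[08] 08 06 → 0x0806
  top 6b → 0x2 → jmp [J]
  [9:0] imm=6 = #6
  target = base 0xdcd2 + off 0x08 + 2 + imm 6 = 0xdce2

0xdce2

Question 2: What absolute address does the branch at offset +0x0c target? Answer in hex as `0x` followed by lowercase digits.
[0c] 08 02 → 0x0802
  top 6b → 0x2 → jmp [J]
  imm: (w>>0)&0x3ff=0x2 → #2
  target = base 0xdcd2 + off 0x0c + 2 + imm 2 = 0xdce2

0xdce2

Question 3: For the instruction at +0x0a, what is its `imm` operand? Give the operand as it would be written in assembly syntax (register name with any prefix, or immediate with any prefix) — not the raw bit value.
+0x0a: 6e 7c ⇒ word 0x6e7c (big)
  op=0x6e7c>>10=0x1b ⇒ sbi (RI)
  rd@[9:7]=0x4 ⇒ si
  imm@[6:0]=0x7c ⇒ #124

#124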